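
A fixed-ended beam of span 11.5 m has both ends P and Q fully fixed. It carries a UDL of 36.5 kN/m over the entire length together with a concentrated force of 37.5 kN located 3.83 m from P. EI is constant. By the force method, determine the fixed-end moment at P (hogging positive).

Take the two fixed-end moments M_P, M_Q as redundants; the released structure is the simple span PQ.
End rotations of the released simple span under the applied load (×1/EI):
  at P: UDL 36.5: wL³/(24EI) = 2313/EI
  at Q: UDL 36.5: wL³/(24EI) = 2313/EI
  at P: point load 37.5 at a = 3.83: Pab(L + b)/(6LEI) = 306.1/EI
  at Q: point load 37.5 at a = 3.83: Pab(L + a)/(6LEI) = 244.7/EI
  θ_P0 = 2619/EI,  θ_Q0 = 2558/EI
Flexibility coefficients: a unit moment at one end gives L/(3EI) there and L/(6EI) at the far end, so f₁₁ = f₂₂ = 3.833/EI and f₁₂ = f₂₁ = 1.917/EI.
Compatibility — zero rotation at each built-in end:
  3.833 M_P + 1.917 M_Q = 2619
  1.917 M_P + 3.833 M_Q = 2558
Solving the pair gives M_P = 466.1 kN·m and M_Q = 434.2 kN·m (hogging).

M_P = 466.1 kN·m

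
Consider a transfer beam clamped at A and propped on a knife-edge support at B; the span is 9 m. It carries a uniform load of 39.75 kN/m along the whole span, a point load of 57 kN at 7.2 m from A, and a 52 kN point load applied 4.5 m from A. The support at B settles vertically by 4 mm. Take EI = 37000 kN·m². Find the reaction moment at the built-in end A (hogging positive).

Take the reaction at B as the redundant and release it; the primary structure is a cantilever fixed at A.
Primary-structure tip deflection at B by superposition:
  UDL 39.75: wL⁴/(8EI) = 32600/EI
  point load 57 at a = 7.2: Pa²(3L − a)/(6EI) = 9751/EI
  point load 52 at a = 4.5: Pa²(3L − a)/(6EI) = 3949/EI
  δ_0 = 46300/EI
Tip deflection under a unit load at B: L³/(3EI) = 243/EI.
With EI = 37000 kN·m²: δ_0 = 1.2513 m and δ_{BB} = 0.006568 m/kN.
Compatibility — the beam at B must follow the support down by 0.004 m: δ_0 − R_B·δ_{BB} = 0.004, so R_B = (1.2513 − 0.004)/0.006568 = 189.9 kN.
Moment equilibrium about A: M_A = Σ(load moments about A) − R_B·L = 2254 − 189.9×9 = 544.9 kN·m.

M_A = 544.9 kN·m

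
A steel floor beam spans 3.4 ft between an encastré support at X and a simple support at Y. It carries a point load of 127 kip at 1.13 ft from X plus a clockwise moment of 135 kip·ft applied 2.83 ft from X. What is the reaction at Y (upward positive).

R_Y = 76.6 kip

Remove the prop at Y; the released (primary) structure is a cantilever built in at X.
Downward deflection at the released point Y due to the loads:
  point load 127 at a = 1.13: Pa²(3L − a)/(6EI) = 245.1/EI
  clockwise couple 135 at a = 2.83: M₀a(2L − a)/(2EI) = 758.4/EI
  δ_0 = 1004/EI
Tip deflection under a unit load at Y: L³/(3EI) = 13.1/EI.
Compatibility at Y: δ_0 − R_Y·δ_{YY} = 0, so R_Y = 1004/13.1 = 76.6 kip.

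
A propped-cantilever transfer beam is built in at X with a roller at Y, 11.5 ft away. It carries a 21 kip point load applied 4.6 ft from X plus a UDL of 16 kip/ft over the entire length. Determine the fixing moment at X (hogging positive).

M_X = 310.9 kip·ft

Remove the prop at Y; the released (primary) structure is a cantilever built in at X.
Deflection at Y on the released cantilever, summing each load's contribution:
  point load 21 at a = 4.6: Pa²(3L − a)/(6EI) = 2214/EI
  UDL 16: wL⁴/(8EI) = 34980/EI
  δ_0 = 37195/EI
Tip deflection under a unit load at Y: L³/(3EI) = 507/EI.
The prop prevents deflection at Y: R_Y = δ_0/δ_{YY} = 37195/507 = 73.37 kip.
Moment equilibrium about X: M_X = Σ(load moments about X) − R_Y·L = 1155 − 73.37×11.5 = 310.9 kip·ft.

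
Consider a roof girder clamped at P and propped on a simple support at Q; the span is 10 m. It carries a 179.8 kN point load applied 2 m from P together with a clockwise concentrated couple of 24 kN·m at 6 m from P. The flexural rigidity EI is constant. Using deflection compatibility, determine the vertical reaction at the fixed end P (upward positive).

Remove the prop at Q; the released (primary) structure is a cantilever built in at P.
Free-end deflection of the primary structure under the applied loading (downward +):
  point load 179.8 at a = 2: Pa²(3L − a)/(6EI) = 3356/EI
  clockwise couple 24 at a = 6: M₀a(2L − a)/(2EI) = 1008/EI
  δ_0 = 4364/EI
Flexibility coefficient — unit upward force at Q: δ_{QQ} = L³/(3EI) = 333.3/EI.
Compatibility at Q: δ_0 − R_Q·δ_{QQ} = 0, so R_Q = 4364/333.3 = 13.09 kN.
Vertical equilibrium: R_P = ΣP − R_Q = 179.8 − 13.09 = 166.7 kN.

R_P = 166.7 kN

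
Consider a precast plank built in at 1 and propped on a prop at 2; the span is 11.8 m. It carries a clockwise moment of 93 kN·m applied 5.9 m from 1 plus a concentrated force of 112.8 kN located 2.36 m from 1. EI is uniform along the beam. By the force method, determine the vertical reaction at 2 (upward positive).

Release the roller at 2. Primary structure: cantilever fixed at 1.
Downward deflection at the released point 2 due to the loads:
  clockwise couple 93 at a = 5.9: M₀a(2L − a)/(2EI) = 4856/EI
  point load 112.8 at a = 2.36: Pa²(3L − a)/(6EI) = 3460/EI
  δ_0 = 8316/EI
Tip deflection under a unit load at 2: L³/(3EI) = 547.7/EI.
The prop prevents deflection at 2: R_2 = δ_0/δ_{22} = 8316/547.7 = 15.18 kN.

R_2 = 15.18 kN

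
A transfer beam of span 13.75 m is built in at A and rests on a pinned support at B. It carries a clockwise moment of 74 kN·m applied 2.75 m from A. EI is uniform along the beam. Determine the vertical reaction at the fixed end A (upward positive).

Release the roller at B. Primary structure: cantilever fixed at A.
Free-end deflection of the primary structure under the applied loading (downward +):
  clockwise couple 74 at a = 2.75: M₀a(2L − a)/(2EI) = 2518/EI
Flexibility coefficient — unit upward force at B: δ_{BB} = L³/(3EI) = 866.5/EI.
Compatibility at B: δ_0 − R_B·δ_{BB} = 0, so R_B = 2518/866.5 = 2.906 kN.
Vertical equilibrium: R_A = ΣP − R_B = 0 − 2.906 = -2.906 kN.

R_A = -2.906 kN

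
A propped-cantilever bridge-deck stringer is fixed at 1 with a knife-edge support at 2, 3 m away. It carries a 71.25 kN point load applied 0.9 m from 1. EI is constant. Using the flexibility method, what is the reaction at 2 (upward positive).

Choose R_2 as the redundant. The primary structure is the cantilever fixed at 1.
Free-end deflection of the primary structure under the applied loading (downward +):
  point load 71.25 at a = 0.9: Pa²(3L − a)/(6EI) = 77.91/EI
Tip deflection under a unit load at 2: L³/(3EI) = 9/EI.
Compatibility at 2: δ_0 − R_2·δ_{22} = 0, so R_2 = 77.91/9 = 8.657 kN.

R_2 = 8.657 kN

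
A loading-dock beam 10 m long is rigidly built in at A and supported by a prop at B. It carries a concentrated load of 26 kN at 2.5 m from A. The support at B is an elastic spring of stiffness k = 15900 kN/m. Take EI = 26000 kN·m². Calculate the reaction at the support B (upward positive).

Choose R_B as the redundant. The primary structure is the cantilever fixed at A.
Downward deflection at the released point B due to the loads:
  point load 26 at a = 2.5: Pa²(3L − a)/(6EI) = 744.8/EI
Tip deflection under a unit load at B: L³/(3EI) = 333.3/EI.
With EI = 26000 kN·m²: δ_0 = 0.028646 m and δ_{BB} = 0.012821 m/kN.
Compatibility — the spring shortens by R_B/k under the reaction it provides: δ_0 − R_B·δ_{BB} = R_B/k. With 1/k = 0.000063 m/kN, R_B = δ_0 / (δ_{BB} + 1/k) = 0.028646 / (0.012821 + 0.000063) = 2.223 kN.

R_B = 2.223 kN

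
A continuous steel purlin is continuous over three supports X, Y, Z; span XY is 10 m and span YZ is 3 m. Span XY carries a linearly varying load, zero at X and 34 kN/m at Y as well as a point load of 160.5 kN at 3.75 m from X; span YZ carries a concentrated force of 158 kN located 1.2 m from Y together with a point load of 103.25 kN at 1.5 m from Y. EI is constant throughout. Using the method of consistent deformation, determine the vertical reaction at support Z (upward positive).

Take M_Y as the redundant. Released structure: two simple spans XY and YZ with a hinge at Y.
Discontinuity in slope at Y on the released structure — sum the simple-span end rotations:
  span XY: triangular load, peak 34: w₀L³/(45EI) = 755.6/EI
  span XY: point load 160.5 at a = 3.75: Pab(L + a)/(6LEI) = 862.1/EI
  span YZ: point load 158 at a = 1.2: Pab(L + b)/(6LEI) = 91.01/EI
  span YZ: point load 103.25 at a = 1.5: Pab(L + b)/(6LEI) = 58.08/EI
  relative rotation θ_0 = (1618 + 149.1)/EI = 1767/EI
A unit hogging moment at Y produces rotation L₁/(3EI) + L₂/(3EI) = 4.333/EI.
Compatibility: M_Y·(L₁+L₂)/(3EI) = θ_0, giving M_Y = 407.7 kN·m (hogging).
Span YZ, ΣM about Z: R_Y^{YZ}·3 = 439.3 + 407.7, so R_Y^{YZ} = 282.3 kN and R_Z = 261.2 − 282.3 = -21.08 kN.

R_Z = -21.08 kN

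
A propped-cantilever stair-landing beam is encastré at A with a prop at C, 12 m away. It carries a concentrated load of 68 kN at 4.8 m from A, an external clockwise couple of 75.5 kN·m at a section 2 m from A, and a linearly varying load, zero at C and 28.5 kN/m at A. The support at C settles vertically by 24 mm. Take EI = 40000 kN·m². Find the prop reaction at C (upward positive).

R_C = 49.56 kN

Choose R_C as the redundant. The primary structure is the cantilever fixed at A.
Primary-structure tip deflection at C by superposition:
  point load 68 at a = 4.8: Pa²(3L − a)/(6EI) = 8147/EI
  clockwise couple 75.5 at a = 2: M₀a(2L − a)/(2EI) = 1661/EI
  triangular load, peak 28.5 at the fixed end: w₀L⁴/(30EI) = 19699/EI
  δ_0 = 29507/EI
Flexibility coefficient — unit upward force at C: δ_{CC} = L³/(3EI) = 576/EI.
With EI = 40000 kN·m²: δ_0 = 0.73768 m and δ_{CC} = 0.0144 m/kN.
Compatibility — the beam at C must follow the support down by 0.024 m: δ_0 − R_C·δ_{CC} = 0.024, so R_C = (0.73768 − 0.024)/0.0144 = 49.56 kN.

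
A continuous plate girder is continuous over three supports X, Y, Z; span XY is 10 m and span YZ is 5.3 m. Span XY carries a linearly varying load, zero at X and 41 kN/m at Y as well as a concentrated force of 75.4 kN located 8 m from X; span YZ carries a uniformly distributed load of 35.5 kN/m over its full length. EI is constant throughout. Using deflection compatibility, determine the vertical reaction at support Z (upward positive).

Insert a hinge at Y; M_Y is the redundant, and each span becomes simply supported.
Discontinuity in slope at Y on the released structure — sum the simple-span end rotations:
  span XY: triangular load, peak 41: w₀L³/(45EI) = 911.1/EI
  span XY: point load 75.4 at a = 8: Pab(L + a)/(6LEI) = 361.9/EI
  span YZ: UDL 35.5: wL³/(24EI) = 220.2/EI
  relative rotation θ_0 = (1273 + 220.2)/EI = 1493/EI
A unit hogging moment at Y produces rotation L₁/(3EI) + L₂/(3EI) = 5.1/EI.
Compatibility: M_Y·(L₁+L₂)/(3EI) = θ_0, giving M_Y = 292.8 kN·m (hogging).
Span YZ, ΣM about Z: R_Y^{YZ}·5.3 = 498.6 + 292.8, so R_Y^{YZ} = 149.3 kN and R_Z = 188.2 − 149.3 = 38.83 kN.

R_Z = 38.83 kN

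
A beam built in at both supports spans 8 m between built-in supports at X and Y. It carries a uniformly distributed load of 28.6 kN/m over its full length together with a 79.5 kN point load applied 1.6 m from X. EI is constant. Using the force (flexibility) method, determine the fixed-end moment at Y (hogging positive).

M_Y = 172.9 kN·m

Take the two fixed-end moments M_X, M_Y as redundants; the released structure is the simple span XY.
End rotations of the released simple span under the applied load (×1/EI):
  at X: UDL 28.6: wL³/(24EI) = 610.1/EI
  at Y: UDL 28.6: wL³/(24EI) = 610.1/EI
  at X: point load 79.5 at a = 1.6: Pab(L + b)/(6LEI) = 244.2/EI
  at Y: point load 79.5 at a = 1.6: Pab(L + a)/(6LEI) = 162.8/EI
  θ_X0 = 854.4/EI,  θ_Y0 = 772.9/EI
Flexibility coefficients: a unit moment at one end gives L/(3EI) there and L/(6EI) at the far end, so f₁₁ = f₂₂ = 2.667/EI and f₁₂ = f₂₁ = 1.333/EI.
Compatibility — zero rotation at each built-in end:
  2.667 M_X + 1.333 M_Y = 854.4
  1.333 M_X + 2.667 M_Y = 772.9
Solving the pair gives M_X = 233.9 kN·m and M_Y = 172.9 kN·m (hogging).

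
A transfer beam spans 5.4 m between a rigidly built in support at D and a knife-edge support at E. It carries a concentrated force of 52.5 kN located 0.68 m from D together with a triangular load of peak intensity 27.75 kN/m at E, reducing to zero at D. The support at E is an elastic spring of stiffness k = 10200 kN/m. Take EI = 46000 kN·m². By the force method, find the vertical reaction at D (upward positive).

Take the reaction at E as the redundant and release it; the primary structure is a cantilever fixed at D.
Downward deflection at the released point E due to the loads:
  point load 52.5 at a = 0.68: Pa²(3L − a)/(6EI) = 62.79/EI
  triangular load, peak 27.75 at the free end: 11w₀L⁴/(120EI) = 2163/EI
  δ_0 = 2226/EI
Flexibility coefficient — unit upward force at E: δ_{EE} = L³/(3EI) = 52.49/EI.
With EI = 46000 kN·m²: δ_0 = 0.048386 m and δ_{EE} = 0.001141 m/kN.
Compatibility — the spring shortens by R_E/k under the reaction it provides: δ_0 − R_E·δ_{EE} = R_E/k. With 1/k = 0.000098 m/kN, R_E = δ_0 / (δ_{EE} + 1/k) = 0.048386 / (0.001141 + 0.000098) = 39.05 kN.
Vertical equilibrium: R_D = ΣP − R_E = 127.4 − 39.05 = 88.38 kN.

R_D = 88.38 kN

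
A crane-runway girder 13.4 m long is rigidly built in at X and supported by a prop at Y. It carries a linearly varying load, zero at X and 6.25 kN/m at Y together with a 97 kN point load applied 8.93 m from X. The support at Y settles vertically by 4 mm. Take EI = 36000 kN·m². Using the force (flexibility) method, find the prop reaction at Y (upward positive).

R_Y = 73.12 kN

Remove the prop at Y; the released (primary) structure is a cantilever built in at X.
Deflection at Y on the released cantilever, summing each load's contribution:
  triangular load, peak 6.25 at the free end: 11w₀L⁴/(120EI) = 18472/EI
  point load 97 at a = 8.93: Pa²(3L − a)/(6EI) = 40314/EI
  δ_0 = 58785/EI
Flexibility coefficient — unit upward force at Y: δ_{YY} = L³/(3EI) = 802/EI.
With EI = 36000 kN·m²: δ_0 = 1.6329 m and δ_{YY} = 0.022279 m/kN.
Compatibility — the beam at Y must follow the support down by 0.004 m: δ_0 − R_Y·δ_{YY} = 0.004, so R_Y = (1.6329 − 0.004)/0.022279 = 73.12 kN.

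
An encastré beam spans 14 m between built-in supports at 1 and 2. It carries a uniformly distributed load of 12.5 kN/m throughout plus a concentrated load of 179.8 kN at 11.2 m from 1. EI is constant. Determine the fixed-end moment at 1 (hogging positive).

M_1 = 284.7 kN·m

Release both end moments; the primary structure is a simply-supported span 12 with redundants M_1 and M_2.
Simple-span end rotations at 1 and 2 under the given loads:
  at 1: UDL 12.5: wL³/(24EI) = 1429/EI
  at 2: UDL 12.5: wL³/(24EI) = 1429/EI
  at 1: point load 179.8 at a = 11.2: Pab(L + b)/(6LEI) = 1128/EI
  at 2: point load 179.8 at a = 11.2: Pab(L + a)/(6LEI) = 1692/EI
  θ_10 = 2557/EI,  θ_20 = 3121/EI
Flexibility coefficients: a unit moment at one end gives L/(3EI) there and L/(6EI) at the far end, so f₁₁ = f₂₂ = 4.667/EI and f₁₂ = f₂₁ = 2.333/EI.
Compatibility — zero rotation at each built-in end:
  4.667 M_1 + 2.333 M_2 = 2557
  2.333 M_1 + 4.667 M_2 = 3121
Solving the pair gives M_1 = 284.7 kN·m and M_2 = 526.4 kN·m (hogging).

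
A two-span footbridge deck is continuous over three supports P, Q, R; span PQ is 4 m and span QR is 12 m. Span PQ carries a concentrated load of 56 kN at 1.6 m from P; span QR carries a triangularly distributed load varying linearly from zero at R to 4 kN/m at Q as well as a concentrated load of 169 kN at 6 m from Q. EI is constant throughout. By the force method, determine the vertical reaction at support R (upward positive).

R_R = 65.55 kN

Release continuity at Q by inserting a hinge; the redundant is the internal moment M_Q. The primary structure is two simply-supported spans PQ and QR.
Discontinuity in slope at Q on the released structure — sum the simple-span end rotations:
  span PQ: point load 56 at a = 1.6: Pab(L + a)/(6LEI) = 50.18/EI
  span QR: triangular load, peak 4: w₀L³/(45EI) = 153.6/EI
  span QR: point load 169 at a = 6: Pab(L + b)/(6LEI) = 1521/EI
  relative rotation θ_0 = (50.18 + 1675)/EI = 1725/EI
A unit hogging moment at Q produces rotation L₁/(3EI) + L₂/(3EI) = 5.333/EI.
Compatibility: M_Q·(L₁+L₂)/(3EI) = θ_0, giving M_Q = 323.4 kN·m (hogging).
Span QR, ΣM about R: R_Q^{QR}·12 = 1206 + 323.4, so R_Q^{QR} = 127.4 kN and R_R = 193 − 127.4 = 65.55 kN.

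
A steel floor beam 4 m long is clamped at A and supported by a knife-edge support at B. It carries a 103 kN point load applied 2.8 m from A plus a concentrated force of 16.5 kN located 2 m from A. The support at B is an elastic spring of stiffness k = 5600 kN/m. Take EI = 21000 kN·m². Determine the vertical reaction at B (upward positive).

R_B = 53.75 kN

Choose R_B as the redundant. The primary structure is the cantilever fixed at A.
Free-end deflection of the primary structure under the applied loading (downward +):
  point load 103 at a = 2.8: Pa²(3L − a)/(6EI) = 1238/EI
  point load 16.5 at a = 2: Pa²(3L − a)/(6EI) = 110/EI
  δ_0 = 1348/EI
Tip deflection under a unit load at B: L³/(3EI) = 21.33/EI.
With EI = 21000 kN·m²: δ_0 = 0.0642 m and δ_{BB} = 0.001016 m/kN.
Compatibility — the spring shortens by R_B/k under the reaction it provides: δ_0 − R_B·δ_{BB} = R_B/k. With 1/k = 0.000179 m/kN, R_B = δ_0 / (δ_{BB} + 1/k) = 0.0642 / (0.001016 + 0.000179) = 53.75 kN.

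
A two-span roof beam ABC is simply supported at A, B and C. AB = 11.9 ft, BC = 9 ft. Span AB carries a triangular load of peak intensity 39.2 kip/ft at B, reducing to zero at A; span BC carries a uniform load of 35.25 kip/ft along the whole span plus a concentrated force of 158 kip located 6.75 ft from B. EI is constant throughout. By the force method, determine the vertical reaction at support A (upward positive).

R_A = 41.09 kip

Release continuity at B by inserting a hinge; the redundant is the internal moment M_B. The primary structure is two simply-supported spans AB and BC.
Rotations at B on the released spans (each span's end-slope, ×1/EI):
  span AB: triangular load, peak 39.2: w₀L³/(45EI) = 1468/EI
  span BC: UDL 35.25: wL³/(24EI) = 1071/EI
  span BC: point load 158 at a = 6.75: Pab(L + b)/(6LEI) = 499.9/EI
  relative rotation θ_0 = (1468 + 1571)/EI = 3039/EI
A unit hogging moment at B produces rotation L₁/(3EI) + L₂/(3EI) = 6.967/EI.
Compatibility: M_B·(L₁+L₂)/(3EI) = θ_0, giving M_B = 436.2 kip·ft (hogging).
Span AB, ΣM about A with M_B applied at B: R_B^{AB}·11.9 = 1850 + 436.2, so R_B^{AB} = 192.1 kip and R_A = 233.2 − 192.1 = 41.09 kip.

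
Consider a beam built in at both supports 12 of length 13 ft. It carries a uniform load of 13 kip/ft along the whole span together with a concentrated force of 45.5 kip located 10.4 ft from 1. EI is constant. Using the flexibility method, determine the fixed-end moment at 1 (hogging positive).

M_1 = 202 kip·ft

Take the two fixed-end moments M_1, M_2 as redundants; the released structure is the simple span 12.
Simple-span end rotations at 1 and 2 under the given loads:
  at 1: UDL 13: wL³/(24EI) = 1190/EI
  at 2: UDL 13: wL³/(24EI) = 1190/EI
  at 1: point load 45.5 at a = 10.4: Pab(L + b)/(6LEI) = 246.1/EI
  at 2: point load 45.5 at a = 10.4: Pab(L + a)/(6LEI) = 369.1/EI
  θ_10 = 1436/EI,  θ_20 = 1559/EI
Flexibility coefficients: a unit moment at one end gives L/(3EI) there and L/(6EI) at the far end, so f₁₁ = f₂₂ = 4.333/EI and f₁₂ = f₂₁ = 2.167/EI.
Compatibility — zero rotation at each built-in end:
  4.333 M_1 + 2.167 M_2 = 1436
  2.167 M_1 + 4.333 M_2 = 1559
Solving the pair gives M_1 = 202 kip·ft and M_2 = 258.8 kip·ft (hogging).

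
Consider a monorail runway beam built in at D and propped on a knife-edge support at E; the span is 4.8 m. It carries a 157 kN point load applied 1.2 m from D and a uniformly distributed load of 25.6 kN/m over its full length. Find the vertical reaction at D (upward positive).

Choose R_E as the redundant. The primary structure is the cantilever fixed at D.
Free-end deflection of the primary structure under the applied loading (downward +):
  point load 157 at a = 1.2: Pa²(3L − a)/(6EI) = 497.4/EI
  UDL 25.6: wL⁴/(8EI) = 1699/EI
  δ_0 = 2196/EI
Flexibility coefficient — unit upward force at E: δ_{EE} = L³/(3EI) = 36.86/EI.
The prop prevents deflection at E: R_E = δ_0/δ_{EE} = 2196/36.86 = 59.57 kN.
Vertical equilibrium: R_D = ΣP − R_E = 279.9 − 59.57 = 220.3 kN.

R_D = 220.3 kN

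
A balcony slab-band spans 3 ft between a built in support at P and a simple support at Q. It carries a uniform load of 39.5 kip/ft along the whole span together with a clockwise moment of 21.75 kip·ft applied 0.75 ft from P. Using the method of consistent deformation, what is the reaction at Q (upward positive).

Remove the prop at Q; the released (primary) structure is a cantilever built in at P.
Free-end deflection of the primary structure under the applied loading (downward +):
  UDL 39.5: wL⁴/(8EI) = 399.9/EI
  clockwise couple 21.75 at a = 0.75: M₀a(2L − a)/(2EI) = 42.82/EI
  δ_0 = 442.8/EI
Tip deflection under a unit load at Q: L³/(3EI) = 9/EI.
The prop prevents deflection at Q: R_Q = δ_0/δ_{QQ} = 442.8/9 = 49.2 kip.

R_Q = 49.2 kip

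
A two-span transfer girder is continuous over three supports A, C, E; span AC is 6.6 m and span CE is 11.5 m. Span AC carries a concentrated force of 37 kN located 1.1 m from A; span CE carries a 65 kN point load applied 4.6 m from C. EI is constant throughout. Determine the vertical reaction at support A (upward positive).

Release continuity at C by inserting a hinge; the redundant is the internal moment M_C. The primary structure is two simply-supported spans AC and CE.
Rotations at C on the released spans (each span's end-slope, ×1/EI):
  span AC: point load 37 at a = 1.1: Pab(L + a)/(6LEI) = 43.53/EI
  span CE: point load 65 at a = 4.6: Pab(L + b)/(6LEI) = 550.2/EI
  relative rotation θ_0 = (43.53 + 550.2)/EI = 593.7/EI
A unit hogging moment at C produces rotation L₁/(3EI) + L₂/(3EI) = 6.033/EI.
Compatibility: M_C·(L₁+L₂)/(3EI) = θ_0, giving M_C = 98.4 kN·m (hogging).
Span AC, ΣM about A with M_C applied at C: R_C^{AC}·6.6 = 40.7 + 98.4, so R_C^{AC} = 21.08 kN and R_A = 37 − 21.08 = 15.92 kN.

R_A = 15.92 kN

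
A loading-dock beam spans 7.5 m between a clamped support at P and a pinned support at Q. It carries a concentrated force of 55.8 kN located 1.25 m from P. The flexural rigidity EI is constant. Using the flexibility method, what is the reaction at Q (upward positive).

R_Q = 2.196 kN

Take the reaction at Q as the redundant and release it; the primary structure is a cantilever fixed at P.
Deflection at Q on the released cantilever, summing each load's contribution:
  point load 55.8 at a = 1.25: Pa²(3L − a)/(6EI) = 308.8/EI
Tip deflection under a unit load at Q: L³/(3EI) = 140.6/EI.
Compatibility at Q: δ_0 − R_Q·δ_{QQ} = 0, so R_Q = 308.8/140.6 = 2.196 kN.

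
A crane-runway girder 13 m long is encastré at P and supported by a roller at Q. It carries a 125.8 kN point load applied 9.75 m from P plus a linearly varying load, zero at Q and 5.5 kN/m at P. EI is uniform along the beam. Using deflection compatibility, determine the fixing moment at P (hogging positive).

Remove the prop at Q; the released (primary) structure is a cantilever built in at P.
Free-end deflection of the primary structure under the applied loading (downward +):
  point load 125.8 at a = 9.75: Pa²(3L − a)/(6EI) = 58299/EI
  triangular load, peak 5.5 at the fixed end: w₀L⁴/(30EI) = 5236/EI
  δ_0 = 63536/EI
Tip deflection under a unit load at Q: L³/(3EI) = 732.3/EI.
The prop prevents deflection at Q: R_Q = δ_0/δ_{QQ} = 63536/732.3 = 86.76 kN.
Moment equilibrium about P: M_P = Σ(load moments about P) − R_Q·L = 1381 − 86.76×13 = 253.6 kN·m.

M_P = 253.6 kN·m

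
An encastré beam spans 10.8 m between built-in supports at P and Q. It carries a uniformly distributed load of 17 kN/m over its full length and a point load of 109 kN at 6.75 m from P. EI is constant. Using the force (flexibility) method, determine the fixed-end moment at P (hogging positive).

Take the two fixed-end moments M_P, M_Q as redundants; the released structure is the simple span PQ.
Simple-span end rotations at P and Q under the given loads:
  at P: UDL 17: wL³/(24EI) = 892.3/EI
  at Q: UDL 17: wL³/(24EI) = 892.3/EI
  at P: point load 109 at a = 6.75: Pab(L + b)/(6LEI) = 682.9/EI
  at Q: point load 109 at a = 6.75: Pab(L + a)/(6LEI) = 807/EI
  θ_P0 = 1575/EI,  θ_Q0 = 1699/EI
Flexibility coefficients: a unit moment at one end gives L/(3EI) there and L/(6EI) at the far end, so f₁₁ = f₂₂ = 3.6/EI and f₁₂ = f₂₁ = 1.8/EI.
Compatibility — zero rotation at each built-in end:
  3.6 M_P + 1.8 M_Q = 1575
  1.8 M_P + 3.6 M_Q = 1699
Solving the pair gives M_P = 268.7 kN·m and M_Q = 337.7 kN·m (hogging).

M_P = 268.7 kN·m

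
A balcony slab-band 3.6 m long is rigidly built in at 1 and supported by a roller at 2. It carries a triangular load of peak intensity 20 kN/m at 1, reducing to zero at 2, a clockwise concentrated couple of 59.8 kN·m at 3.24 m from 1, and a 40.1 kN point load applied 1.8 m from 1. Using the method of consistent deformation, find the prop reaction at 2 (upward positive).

Remove the prop at 2; the released (primary) structure is a cantilever built in at 1.
Deflection at 2 on the released cantilever, summing each load's contribution:
  triangular load, peak 20 at the fixed end: w₀L⁴/(30EI) = 112/EI
  clockwise couple 59.8 at a = 3.24: M₀a(2L − a)/(2EI) = 383.6/EI
  point load 40.1 at a = 1.8: Pa²(3L − a)/(6EI) = 194.9/EI
  δ_0 = 690.5/EI
Tip deflection under a unit load at 2: L³/(3EI) = 15.55/EI.
Compatibility at 2: δ_0 − R_2·δ_{22} = 0, so R_2 = 690.5/15.55 = 44.4 kN.

R_2 = 44.4 kN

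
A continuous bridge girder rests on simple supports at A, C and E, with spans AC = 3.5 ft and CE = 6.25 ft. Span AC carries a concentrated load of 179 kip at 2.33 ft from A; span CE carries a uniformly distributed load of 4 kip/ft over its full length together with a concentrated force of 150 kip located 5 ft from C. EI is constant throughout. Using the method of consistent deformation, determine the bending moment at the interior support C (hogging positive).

M_C = 111.9 kip·ft

Release continuity at C by inserting a hinge; the redundant is the internal moment M_C. The primary structure is two simply-supported spans AC and CE.
Rotations at C on the released spans (each span's end-slope, ×1/EI):
  span AC: point load 179 at a = 2.33: Pab(L + a)/(6LEI) = 135.5/EI
  span CE: UDL 4: wL³/(24EI) = 40.69/EI
  span CE: point load 150 at a = 5: Pab(L + b)/(6LEI) = 187.5/EI
  relative rotation θ_0 = (135.5 + 228.2)/EI = 363.7/EI
A unit hogging moment at C produces rotation L₁/(3EI) + L₂/(3EI) = 3.25/EI.
Slope continuity at C: θ_0 = M_C·3.25/EI, so M_C = 363.7/3.25 = 111.9 kip·ft (hogging).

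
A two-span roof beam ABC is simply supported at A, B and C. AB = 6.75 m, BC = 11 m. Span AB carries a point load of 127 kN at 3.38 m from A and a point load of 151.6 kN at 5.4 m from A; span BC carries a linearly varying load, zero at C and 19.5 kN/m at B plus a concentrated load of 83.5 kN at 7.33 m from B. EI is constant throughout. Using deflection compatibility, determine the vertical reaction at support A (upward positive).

Take M_B as the redundant. Released structure: two simple spans AB and BC with a hinge at B.
Discontinuity in slope at B on the released structure — sum the simple-span end rotations:
  span AB: point load 127 at a = 3.38: Pab(L + a)/(6LEI) = 361.8/EI
  span AB: point load 151.6 at a = 5.4: Pab(L + a)/(6LEI) = 331.5/EI
  span BC: triangular load, peak 19.5: w₀L³/(45EI) = 576.8/EI
  span BC: point load 83.5 at a = 7.33: Pab(L + b)/(6LEI) = 499.3/EI
  relative rotation θ_0 = (693.4 + 1076)/EI = 1769/EI
A unit hogging moment at B produces rotation L₁/(3EI) + L₂/(3EI) = 5.917/EI.
Compatibility: M_B·(L₁+L₂)/(3EI) = θ_0, giving M_B = 299.1 kN·m (hogging).
Span AB, ΣM about A with M_B applied at B: R_B^{AB}·6.75 = 1248 + 299.1, so R_B^{AB} = 229.2 kN and R_A = 278.6 − 229.2 = 49.42 kN.

R_A = 49.42 kN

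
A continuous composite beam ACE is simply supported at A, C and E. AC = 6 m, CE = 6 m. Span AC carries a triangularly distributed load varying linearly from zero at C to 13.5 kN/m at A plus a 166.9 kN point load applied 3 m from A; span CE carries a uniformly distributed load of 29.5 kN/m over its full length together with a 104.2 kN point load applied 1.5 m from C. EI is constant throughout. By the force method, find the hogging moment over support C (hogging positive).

M_C = 225.7 kN·m

Take M_C as the redundant. Released structure: two simple spans AC and CE with a hinge at C.
Discontinuity in slope at C on the released structure — sum the simple-span end rotations:
  span AC: triangular load, peak 13.5: 7w₀L³/(360EI) = 56.7/EI
  span AC: point load 166.9 at a = 3: Pab(L + a)/(6LEI) = 375.5/EI
  span CE: UDL 29.5: wL³/(24EI) = 265.5/EI
  span CE: point load 104.2 at a = 1.5: Pab(L + b)/(6LEI) = 205.1/EI
  relative rotation θ_0 = (432.2 + 470.6)/EI = 902.9/EI
A unit hogging moment at C produces rotation L₁/(3EI) + L₂/(3EI) = 4/EI.
Slope continuity at C: θ_0 = M_C·4/EI, so M_C = 902.9/4 = 225.7 kN·m (hogging).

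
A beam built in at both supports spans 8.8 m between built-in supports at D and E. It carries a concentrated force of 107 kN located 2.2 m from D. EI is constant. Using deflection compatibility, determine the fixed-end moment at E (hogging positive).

Release both end moments; the primary structure is a simply-supported span DE with redundants M_D and M_E.
On the primary (simply-supported) span, the end slopes from the loading are:
  at D: point load 107 at a = 2.2: Pab(L + b)/(6LEI) = 453.1/EI
  at E: point load 107 at a = 2.2: Pab(L + a)/(6LEI) = 323.7/EI
  θ_D0 = 453.1/EI,  θ_E0 = 323.7/EI
Flexibility coefficients: a unit moment at one end gives L/(3EI) there and L/(6EI) at the far end, so f₁₁ = f₂₂ = 2.933/EI and f₁₂ = f₂₁ = 1.467/EI.
Compatibility — zero rotation at each built-in end:
  2.933 M_D + 1.467 M_E = 453.1
  1.467 M_D + 2.933 M_E = 323.7
Solving the pair gives M_D = 132.4 kN·m and M_E = 44.14 kN·m (hogging).

M_E = 44.14 kN·m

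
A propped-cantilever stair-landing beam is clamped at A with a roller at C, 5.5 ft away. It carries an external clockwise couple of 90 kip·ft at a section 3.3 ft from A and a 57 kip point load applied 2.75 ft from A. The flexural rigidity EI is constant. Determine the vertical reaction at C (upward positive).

R_C = 38.43 kip

Release the roller at C. Primary structure: cantilever fixed at A.
Downward deflection at the released point C due to the loads:
  clockwise couple 90 at a = 3.3: M₀a(2L − a)/(2EI) = 1143/EI
  point load 57 at a = 2.75: Pa²(3L − a)/(6EI) = 987.9/EI
  δ_0 = 2131/EI
Flexibility coefficient — unit upward force at C: δ_{CC} = L³/(3EI) = 55.46/EI.
The prop prevents deflection at C: R_C = δ_0/δ_{CC} = 2131/55.46 = 38.43 kip.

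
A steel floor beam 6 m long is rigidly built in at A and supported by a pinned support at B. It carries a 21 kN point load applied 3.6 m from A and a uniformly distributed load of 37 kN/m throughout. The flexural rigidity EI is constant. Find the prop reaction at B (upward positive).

Take the reaction at B as the redundant and release it; the primary structure is a cantilever fixed at A.
Deflection at B on the released cantilever, summing each load's contribution:
  point load 21 at a = 3.6: Pa²(3L − a)/(6EI) = 653.2/EI
  UDL 37: wL⁴/(8EI) = 5994/EI
  δ_0 = 6647/EI
Tip deflection under a unit load at B: L³/(3EI) = 72/EI.
The prop prevents deflection at B: R_B = δ_0/δ_{BB} = 6647/72 = 92.32 kN.

R_B = 92.32 kN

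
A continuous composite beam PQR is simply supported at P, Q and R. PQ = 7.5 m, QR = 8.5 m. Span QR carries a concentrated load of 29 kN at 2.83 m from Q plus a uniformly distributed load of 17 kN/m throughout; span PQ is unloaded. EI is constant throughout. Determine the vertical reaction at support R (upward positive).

R_R = 69.46 kN

Insert a hinge at Q; M_Q is the redundant, and each span becomes simply supported.
End slopes at the hinge Q, treating each span as simply supported:
  span QR: point load 29 at a = 2.83: Pab(L + b)/(6LEI) = 129.3/EI
  span QR: UDL 17: wL³/(24EI) = 435/EI
  relative rotation θ_0 = (0 + 564.3)/EI = 564.3/EI
A unit hogging moment at Q produces rotation L₁/(3EI) + L₂/(3EI) = 5.333/EI.
Slope continuity at Q: θ_0 = M_Q·5.333/EI, so M_Q = 564.3/5.333 = 105.8 kN·m (hogging).
Span QR, ΣM about R: R_Q^{QR}·8.5 = 778.6 + 105.8, so R_Q^{QR} = 104 kN and R_R = 173.5 − 104 = 69.46 kN.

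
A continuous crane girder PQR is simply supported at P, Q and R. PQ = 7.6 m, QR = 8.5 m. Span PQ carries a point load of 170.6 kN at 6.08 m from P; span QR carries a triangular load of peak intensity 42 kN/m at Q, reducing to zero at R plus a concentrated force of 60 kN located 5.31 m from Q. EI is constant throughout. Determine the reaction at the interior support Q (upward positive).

R_Q = 337.4 kN

Take M_Q as the redundant. Released structure: two simple spans PQ and QR with a hinge at Q.
Discontinuity in slope at Q on the released structure — sum the simple-span end rotations:
  span PQ: point load 170.6 at a = 6.08: Pab(L + a)/(6LEI) = 473/EI
  span QR: triangular load, peak 42: w₀L³/(45EI) = 573.2/EI
  span QR: point load 60 at a = 5.31: Pab(L + b)/(6LEI) = 233/EI
  relative rotation θ_0 = (473 + 806.1)/EI = 1279/EI
A unit hogging moment at Q produces rotation L₁/(3EI) + L₂/(3EI) = 5.367/EI.
Compatibility: M_Q·(L₁+L₂)/(3EI) = θ_0, giving M_Q = 238.3 kN·m (hogging).
Span PQ, ΣM about P with M_Q applied at Q: R_Q^{PQ}·7.6 = 1037 + 238.3, so R_Q^{PQ} = 167.8 kN and R_P = 170.6 − 167.8 = 2.759 kN.
Span QR, ΣM about R: R_Q^{QR}·8.5 = 1203 + 238.3, so R_Q^{QR} = 169.6 kN and R_R = 238.5 − 169.6 = 68.94 kN.
R_Q = 167.8 + 169.6 = 337.4 kN.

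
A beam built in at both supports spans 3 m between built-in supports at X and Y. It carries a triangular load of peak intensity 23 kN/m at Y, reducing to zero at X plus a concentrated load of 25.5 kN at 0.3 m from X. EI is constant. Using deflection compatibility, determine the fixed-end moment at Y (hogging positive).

M_Y = 11.04 kN·m

Release both end moments; the primary structure is a simply-supported span XY with redundants M_X and M_Y.
Simple-span end rotations at X and Y under the given loads:
  at X: triangular load, peak 23: 7w₀L³/(360EI) = 12.07/EI
  at Y: triangular load, peak 23: w₀L³/(45EI) = 13.8/EI
  at X: point load 25.5 at a = 0.3: Pab(L + b)/(6LEI) = 6.541/EI
  at Y: point load 25.5 at a = 0.3: Pab(L + a)/(6LEI) = 3.787/EI
  θ_X0 = 18.62/EI,  θ_Y0 = 17.59/EI
Flexibility coefficients: a unit moment at one end gives L/(3EI) there and L/(6EI) at the far end, so f₁₁ = f₂₂ = 1/EI and f₁₂ = f₂₁ = 0.5/EI.
Compatibility — zero rotation at each built-in end:
  1 M_X + 0.5 M_Y = 18.62
  0.5 M_X + 1 M_Y = 17.59
Solving the pair gives M_X = 13.1 kN·m and M_Y = 11.04 kN·m (hogging).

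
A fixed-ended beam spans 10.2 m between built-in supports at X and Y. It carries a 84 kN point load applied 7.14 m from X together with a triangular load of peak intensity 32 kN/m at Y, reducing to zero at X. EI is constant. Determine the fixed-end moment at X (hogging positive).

M_X = 165 kN·m

Take the two fixed-end moments M_X, M_Y as redundants; the released structure is the simple span XY.
Simple-span end rotations at X and Y under the given loads:
  at X: point load 84 at a = 7.14: Pab(L + b)/(6LEI) = 397.6/EI
  at Y: point load 84 at a = 7.14: Pab(L + a)/(6LEI) = 520/EI
  at X: triangular load, peak 32: 7w₀L³/(360EI) = 660.3/EI
  at Y: triangular load, peak 32: w₀L³/(45EI) = 754.6/EI
  θ_X0 = 1058/EI,  θ_Y0 = 1275/EI
Flexibility coefficients: a unit moment at one end gives L/(3EI) there and L/(6EI) at the far end, so f₁₁ = f₂₂ = 3.4/EI and f₁₂ = f₂₁ = 1.7/EI.
Compatibility — zero rotation at each built-in end:
  3.4 M_X + 1.7 M_Y = 1058
  1.7 M_X + 3.4 M_Y = 1275
Solving the pair gives M_X = 165 kN·m and M_Y = 292.4 kN·m (hogging).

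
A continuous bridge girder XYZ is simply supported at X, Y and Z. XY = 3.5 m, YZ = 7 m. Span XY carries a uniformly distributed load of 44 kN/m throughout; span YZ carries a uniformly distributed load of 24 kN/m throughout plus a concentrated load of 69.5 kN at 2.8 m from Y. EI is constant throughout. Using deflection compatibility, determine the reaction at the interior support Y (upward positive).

R_Y = 281 kN

Take M_Y as the redundant. Released structure: two simple spans XY and YZ with a hinge at Y.
Discontinuity in slope at Y on the released structure — sum the simple-span end rotations:
  span XY: UDL 44: wL³/(24EI) = 78.6/EI
  span YZ: UDL 24: wL³/(24EI) = 343/EI
  span YZ: point load 69.5 at a = 2.8: Pab(L + b)/(6LEI) = 218/EI
  relative rotation θ_0 = (78.6 + 561)/EI = 639.6/EI
A unit hogging moment at Y produces rotation L₁/(3EI) + L₂/(3EI) = 3.5/EI.
Slope continuity at Y: θ_0 = M_Y·3.5/EI, so M_Y = 639.6/3.5 = 182.7 kN·m (hogging).
Span XY, ΣM about X with M_Y applied at Y: R_Y^{XY}·3.5 = 269.5 + 182.7, so R_Y^{XY} = 129.2 kN and R_X = 154 − 129.2 = 24.79 kN.
Span YZ, ΣM about Z: R_Y^{YZ}·7 = 879.9 + 182.7, so R_Y^{YZ} = 151.8 kN and R_Z = 237.5 − 151.8 = 85.7 kN.
R_Y = 129.2 + 151.8 = 281 kN.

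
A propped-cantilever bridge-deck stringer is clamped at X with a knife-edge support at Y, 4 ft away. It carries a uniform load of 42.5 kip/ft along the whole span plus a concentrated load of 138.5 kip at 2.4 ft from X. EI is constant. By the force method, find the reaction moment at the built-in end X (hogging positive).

Release the roller at Y. Primary structure: cantilever fixed at X.
Downward deflection at the released point Y due to the loads:
  UDL 42.5: wL⁴/(8EI) = 1360/EI
  point load 138.5 at a = 2.4: Pa²(3L − a)/(6EI) = 1276/EI
  δ_0 = 2636/EI
Tip deflection under a unit load at Y: L³/(3EI) = 21.33/EI.
Compatibility at Y: δ_0 − R_Y·δ_{YY} = 0, so R_Y = 2636/21.33 = 123.6 kip.
Moment equilibrium about X: M_X = Σ(load moments about X) − R_Y·L = 672.4 − 123.6×4 = 178.1 kip·ft.

M_X = 178.1 kip·ft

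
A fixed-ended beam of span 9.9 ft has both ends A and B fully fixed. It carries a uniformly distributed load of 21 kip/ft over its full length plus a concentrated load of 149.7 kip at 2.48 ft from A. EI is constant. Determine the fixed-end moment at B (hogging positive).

Take the two fixed-end moments M_A, M_B as redundants; the released structure is the simple span AB.
End rotations of the released simple span under the applied load (×1/EI):
  at A: UDL 21: wL³/(24EI) = 849/EI
  at B: UDL 21: wL³/(24EI) = 849/EI
  at A: point load 149.7 at a = 2.48: Pab(L + b)/(6LEI) = 803.2/EI
  at B: point load 149.7 at a = 2.48: Pab(L + a)/(6LEI) = 574.1/EI
  θ_A0 = 1652/EI,  θ_B0 = 1423/EI
Flexibility coefficients: a unit moment at one end gives L/(3EI) there and L/(6EI) at the far end, so f₁₁ = f₂₂ = 3.3/EI and f₁₂ = f₂₁ = 1.65/EI.
Compatibility — zero rotation at each built-in end:
  3.3 M_A + 1.65 M_B = 1652
  1.65 M_A + 3.3 M_B = 1423
Solving the pair gives M_A = 380.1 kip·ft and M_B = 241.2 kip·ft (hogging).

M_B = 241.2 kip·ft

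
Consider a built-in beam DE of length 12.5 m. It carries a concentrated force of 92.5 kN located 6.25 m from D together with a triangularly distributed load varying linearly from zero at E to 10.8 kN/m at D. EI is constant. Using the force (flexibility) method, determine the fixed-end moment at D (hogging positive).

M_D = 228.9 kN·m

Take the two fixed-end moments M_D, M_E as redundants; the released structure is the simple span DE.
Simple-span end rotations at D and E under the given loads:
  at D: point load 92.5 at a = 6.25: Pab(L + b)/(6LEI) = 903.3/EI
  at E: point load 92.5 at a = 6.25: Pab(L + a)/(6LEI) = 903.3/EI
  at D: triangular load, peak 10.8: w₀L³/(45EI) = 468.8/EI
  at E: triangular load, peak 10.8: 7w₀L³/(360EI) = 410.2/EI
  θ_D0 = 1372/EI,  θ_E0 = 1313/EI
Flexibility coefficients: a unit moment at one end gives L/(3EI) there and L/(6EI) at the far end, so f₁₁ = f₂₂ = 4.167/EI and f₁₂ = f₂₁ = 2.083/EI.
Compatibility — zero rotation at each built-in end:
  4.167 M_D + 2.083 M_E = 1372
  2.083 M_D + 4.167 M_E = 1313
Solving the pair gives M_D = 228.9 kN·m and M_E = 200.8 kN·m (hogging).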